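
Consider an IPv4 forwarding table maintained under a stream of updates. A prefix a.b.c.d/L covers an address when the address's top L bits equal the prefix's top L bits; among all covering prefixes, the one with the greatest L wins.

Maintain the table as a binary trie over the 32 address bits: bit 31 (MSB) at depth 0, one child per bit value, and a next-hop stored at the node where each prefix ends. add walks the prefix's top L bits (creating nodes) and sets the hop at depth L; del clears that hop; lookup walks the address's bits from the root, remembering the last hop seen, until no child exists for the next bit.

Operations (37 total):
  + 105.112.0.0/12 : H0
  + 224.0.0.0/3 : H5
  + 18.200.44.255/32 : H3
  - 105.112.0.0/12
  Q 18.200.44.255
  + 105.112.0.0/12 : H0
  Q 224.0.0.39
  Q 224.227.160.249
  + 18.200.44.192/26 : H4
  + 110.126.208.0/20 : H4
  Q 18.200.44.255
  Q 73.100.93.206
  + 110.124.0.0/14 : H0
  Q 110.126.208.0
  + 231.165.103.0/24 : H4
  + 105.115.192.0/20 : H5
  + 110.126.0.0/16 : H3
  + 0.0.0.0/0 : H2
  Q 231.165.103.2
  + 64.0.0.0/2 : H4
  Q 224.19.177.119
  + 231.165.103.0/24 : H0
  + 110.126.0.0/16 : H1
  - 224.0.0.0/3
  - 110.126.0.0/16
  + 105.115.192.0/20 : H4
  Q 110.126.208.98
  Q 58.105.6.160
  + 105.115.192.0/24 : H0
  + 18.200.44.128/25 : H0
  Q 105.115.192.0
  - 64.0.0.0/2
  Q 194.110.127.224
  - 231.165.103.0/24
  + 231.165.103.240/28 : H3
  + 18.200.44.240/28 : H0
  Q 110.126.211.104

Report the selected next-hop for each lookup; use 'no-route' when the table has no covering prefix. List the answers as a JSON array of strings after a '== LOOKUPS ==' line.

Trace:
  + 105.112.0.0/12 (H0) depth=12
  + 224.0.0.0/3 (H5) depth=3
  + 18.200.44.255/32 (H3) depth=32
  - 105.112.0.0/12 clear@12
  ? 18.200.44.255  path d0:-→d1:-→d2:-→d3:-→d4:-→d5:-→d6:-→d7:-→d8:-→d9:-→d10:-→d11:-→d12:-→d13:-→d14:-→d15:-→d16:-→d17:-→d18:-→d19:-→d20:-→d21:-→d22:-→d23:-→d24:-→d25:-→d26:-→d27:-→d28:-→d29:-→d30:-→d31:-→d32:H3  best=H3
  + 105.112.0.0/12 (H0) depth=12
  ? 224.0.0.39  path d0:-→d1:-→d2:-→d3:H5  best=H5
  ? 224.227.160.249  path d0:-→d1:-→d2:-→d3:H5  best=H5
  + 18.200.44.192/26 (H4) depth=26
  + 110.126.208.0/20 (H4) depth=20
  ? 18.200.44.255  path d0:-→d1:-→d2:-→d3:-→d4:-→d5:-→d6:-→d7:-→d8:-→d9:-→d10:-→d11:-→d12:-→d13:-→d14:-→d15:-→d16:-→d17:-→d18:-→d19:-→d20:-→d21:-→d22:-→d23:-→d24:-→d25:-→d26:H4→d27:-→d28:-→d29:-→d30:-→d31:-→d32:H3  best=H3
  ? 73.100.93.206  path d0:-→d1:-→d2:-  best=no-route
  + 110.124.0.0/14 (H0) depth=14
  ? 110.126.208.0  path d0:-→d1:-→d2:-→d3:-→d4:-→d5:-→d6:-→d7:-→d8:-→d9:-→d10:-→d11:-→d12:-→d13:-→d14:H0→d15:-→d16:-→d17:-→d18:-→d19:-→d20:H4  best=H4
  + 231.165.103.0/24 (H4) depth=24
  + 105.115.192.0/20 (H5) depth=20
  + 110.126.0.0/16 (H3) depth=16
  + 0.0.0.0/0 (H2) depth=0
  ? 231.165.103.2  path d0:H2→d1:-→d2:-→d3:H5→d4:-→d5:-→d6:-→d7:-→d8:-→d9:-→d10:-→d11:-→d12:-→d13:-→d14:-→d15:-→d16:-→d17:-→d18:-→d19:-→d20:-→d21:-→d22:-→d23:-→d24:H4  best=H4
  + 64.0.0.0/2 (H4) depth=2
  ? 224.19.177.119  path d0:H2→d1:-→d2:-→d3:H5→d4:-→d5:-  best=H5
  + 231.165.103.0/24 (H0) depth=24
  + 110.126.0.0/16 (H1) depth=16
  - 224.0.0.0/3 clear@3
  - 110.126.0.0/16 clear@16
  + 105.115.192.0/20 (H4) depth=20
  ? 110.126.208.98  path d0:H2→d1:-→d2:H4→d3:-→d4:-→d5:-→d6:-→d7:-→d8:-→d9:-→d10:-→d11:-→d12:-→d13:-→d14:H0→d15:-→d16:-→d17:-→d18:-→d19:-→d20:H4  best=H4
  ? 58.105.6.160  path d0:H2→d1:-→d2:-  best=H2
  + 105.115.192.0/24 (H0) depth=24
  + 18.200.44.128/25 (H0) depth=25
  ? 105.115.192.0  path d0:H2→d1:-→d2:H4→d3:-→d4:-→d5:-→d6:-→d7:-→d8:-→d9:-→d10:-→d11:-→d12:H0→d13:-→d14:-→d15:-→d16:-→d17:-→d18:-→d19:-→d20:H4→d21:-→d22:-→d23:-→d24:H0  best=H0
  - 64.0.0.0/2 clear@2
  ? 194.110.127.224  path d0:H2→d1:-→d2:-  best=H2
  - 231.165.103.0/24 clear@24
  + 231.165.103.240/28 (H3) depth=28
  + 18.200.44.240/28 (H0) depth=28
  ? 110.126.211.104  path d0:H2→d1:-→d2:-→d3:-→d4:-→d5:-→d6:-→d7:-→d8:-→d9:-→d10:-→d11:-→d12:-→d13:-→d14:H0→d15:-→d16:-→d17:-→d18:-→d19:-→d20:H4  best=H4

== LOOKUPS ==
["H3","H5","H5","H3","no-route","H4","H4","H5","H4","H2","H0","H2","H4"]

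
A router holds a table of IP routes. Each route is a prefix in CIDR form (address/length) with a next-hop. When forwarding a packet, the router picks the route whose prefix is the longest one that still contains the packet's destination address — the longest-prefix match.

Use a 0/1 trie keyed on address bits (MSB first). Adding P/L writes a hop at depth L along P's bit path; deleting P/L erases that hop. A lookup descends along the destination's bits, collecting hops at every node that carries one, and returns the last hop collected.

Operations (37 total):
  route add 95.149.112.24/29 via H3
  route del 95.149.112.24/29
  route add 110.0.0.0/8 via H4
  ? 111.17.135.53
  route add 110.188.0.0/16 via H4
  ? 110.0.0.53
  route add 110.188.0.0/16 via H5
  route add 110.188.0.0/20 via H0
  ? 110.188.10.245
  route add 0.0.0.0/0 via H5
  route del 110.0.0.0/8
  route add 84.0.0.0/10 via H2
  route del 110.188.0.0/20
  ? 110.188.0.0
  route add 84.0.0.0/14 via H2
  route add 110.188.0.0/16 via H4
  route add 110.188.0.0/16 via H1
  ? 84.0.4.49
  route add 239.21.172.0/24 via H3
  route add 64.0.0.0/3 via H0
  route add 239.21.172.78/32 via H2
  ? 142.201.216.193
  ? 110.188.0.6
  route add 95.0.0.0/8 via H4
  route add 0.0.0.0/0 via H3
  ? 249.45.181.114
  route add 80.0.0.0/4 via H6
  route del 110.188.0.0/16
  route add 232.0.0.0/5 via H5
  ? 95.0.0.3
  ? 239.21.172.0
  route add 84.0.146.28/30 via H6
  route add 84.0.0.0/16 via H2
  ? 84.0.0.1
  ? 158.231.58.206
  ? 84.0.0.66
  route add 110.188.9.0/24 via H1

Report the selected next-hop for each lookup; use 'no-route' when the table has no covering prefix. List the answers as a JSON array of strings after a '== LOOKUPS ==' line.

Trace:
  add 95.149.112.24/29 -> H3 at depth 29
  del 95.149.112.24/29 (clear depth 29)
  add 110.0.0.0/8 -> H4 at depth 8
  ? 111.17.135.53  path d0:-→d1:-→d2:-→d3:-→d4:-→d5:-→d6:-→d7:-  best=no-route
  add 110.188.0.0/16 -> H4 at depth 16
  ? 110.0.0.53  path d0:-→d1:-→d2:-→d3:-→d4:-→d5:-→d6:-→d7:-→d8:H4  best=H4
  add 110.188.0.0/16 -> H5 at depth 16
  add 110.188.0.0/20 -> H0 at depth 20
  ? 110.188.10.245  path d0:-→d1:-→d2:-→d3:-→d4:-→d5:-→d6:-→d7:-→d8:H4→d9:-→d10:-→d11:-→d12:-→d13:-→d14:-→d15:-→d16:H5→d17:-→d18:-→d19:-→d20:H0  best=H0
  add 0.0.0.0/0 -> H5 at depth 0
  del 110.0.0.0/8 (clear depth 8)
  add 84.0.0.0/10 -> H2 at depth 10
  del 110.188.0.0/20 (clear depth 20)
  ? 110.188.0.0  path d0:H5→d1:-→d2:-→d3:-→d4:-→d5:-→d6:-→d7:-→d8:-→d9:-→d10:-→d11:-→d12:-→d13:-→d14:-→d15:-→d16:H5→d17:-→d18:-→d19:-→d20:-  best=H5
  add 84.0.0.0/14 -> H2 at depth 14
  add 110.188.0.0/16 -> H4 at depth 16
  add 110.188.0.0/16 -> H1 at depth 16
  ? 84.0.4.49  path d0:H5→d1:-→d2:-→d3:-→d4:-→d5:-→d6:-→d7:-→d8:-→d9:-→d10:H2→d11:-→d12:-→d13:-→d14:H2  best=H2
  add 239.21.172.0/24 -> H3 at depth 24
  add 64.0.0.0/3 -> H0 at depth 3
  add 239.21.172.78/32 -> H2 at depth 32
  ? 142.201.216.193  path d0:H5→d1:-  best=H5
  ? 110.188.0.6  path d0:H5→d1:-→d2:-→d3:-→d4:-→d5:-→d6:-→d7:-→d8:-→d9:-→d10:-→d11:-→d12:-→d13:-→d14:-→d15:-→d16:H1→d17:-→d18:-→d19:-→d20:-  best=H1
  add 95.0.0.0/8 -> H4 at depth 8
  add 0.0.0.0/0 -> H3 at depth 0
  ? 249.45.181.114  path d0:H3→d1:-→d2:-→d3:-  best=H3
  add 80.0.0.0/4 -> H6 at depth 4
  del 110.188.0.0/16 (clear depth 16)
  add 232.0.0.0/5 -> H5 at depth 5
  ? 95.0.0.3  path d0:H3→d1:-→d2:-→d3:H0→d4:H6→d5:-→d6:-→d7:-→d8:H4  best=H4
  ? 239.21.172.0  path d0:H3→d1:-→d2:-→d3:-→d4:-→d5:H5→d6:-→d7:-→d8:-→d9:-→d10:-→d11:-→d12:-→d13:-→d14:-→d15:-→d16:-→d17:-→d18:-→d19:-→d20:-→d21:-→d22:-→d23:-→d24:H3→d25:-  best=H3
  add 84.0.146.28/30 -> H6 at depth 30
  add 84.0.0.0/16 -> H2 at depth 16
  ? 84.0.0.1  path d0:H3→d1:-→d2:-→d3:H0→d4:H6→d5:-→d6:-→d7:-→d8:-→d9:-→d10:H2→d11:-→d12:-→d13:-→d14:H2→d15:-→d16:H2  best=H2
  ? 158.231.58.206  path d0:H3→d1:-  best=H3
  ? 84.0.0.66  path d0:H3→d1:-→d2:-→d3:H0→d4:H6→d5:-→d6:-→d7:-→d8:-→d9:-→d10:H2→d11:-→d12:-→d13:-→d14:H2→d15:-→d16:H2  best=H2
  add 110.188.9.0/24 -> H1 at depth 24

== LOOKUPS ==
["no-route","H4","H0","H5","H2","H5","H1","H3","H4","H3","H2","H3","H2"]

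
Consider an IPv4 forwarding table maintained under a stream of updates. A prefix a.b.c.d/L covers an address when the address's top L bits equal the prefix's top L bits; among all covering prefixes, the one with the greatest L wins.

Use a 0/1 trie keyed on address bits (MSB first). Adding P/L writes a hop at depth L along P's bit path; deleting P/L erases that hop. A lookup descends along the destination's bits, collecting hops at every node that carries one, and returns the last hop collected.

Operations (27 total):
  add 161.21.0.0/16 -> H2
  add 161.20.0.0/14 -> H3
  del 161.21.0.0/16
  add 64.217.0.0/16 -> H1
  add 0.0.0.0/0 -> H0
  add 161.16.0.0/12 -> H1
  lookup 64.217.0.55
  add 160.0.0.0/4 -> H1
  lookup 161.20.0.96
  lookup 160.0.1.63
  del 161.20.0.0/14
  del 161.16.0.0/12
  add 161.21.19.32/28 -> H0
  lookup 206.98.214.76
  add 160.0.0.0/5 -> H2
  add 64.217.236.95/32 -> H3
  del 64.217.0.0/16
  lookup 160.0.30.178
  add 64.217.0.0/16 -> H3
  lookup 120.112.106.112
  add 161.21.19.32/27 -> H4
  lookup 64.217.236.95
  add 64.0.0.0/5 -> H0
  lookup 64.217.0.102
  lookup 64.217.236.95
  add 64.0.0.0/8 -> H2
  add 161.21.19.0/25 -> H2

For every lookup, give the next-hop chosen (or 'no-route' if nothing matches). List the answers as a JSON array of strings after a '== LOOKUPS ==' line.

Process each operation:
  add 161.21.0.0/16 -> H2 at depth 16
  add 161.20.0.0/14 -> H3 at depth 14
  - 161.21.0.0/16 clear@16
  add 64.217.0.0/16 -> H1 at depth 16
  add 0.0.0.0/0 -> H0 at depth 0
  add 161.16.0.0/12 -> H1 at depth 12
  Q 64.217.0.55: descend 0100000011011001 ; hops seen [H0,H1] ; pick H1
  add 160.0.0.0/4 -> H1 at depth 4
  Q 161.20.0.96: descend 101000010001010 ; hops seen [H0,H1,H1,H3] ; pick H3
  Q 160.0.1.63: descend 1010000 ; hops seen [H0,H1] ; pick H1
  - 161.20.0.0/14 clear@14
  - 161.16.0.0/12 clear@12
  add 161.21.19.32/28 -> H0 at depth 28
  Q 206.98.214.76: descend 1 ; hops seen [H0] ; pick H0
  add 160.0.0.0/5 -> H2 at depth 5
  add 64.217.236.95/32 -> H3 at depth 32
  - 64.217.0.0/16 clear@16
  Q 160.0.30.178: descend 1010000 ; hops seen [H0,H1,H2] ; pick H2
  add 64.217.0.0/16 -> H3 at depth 16
  Q 120.112.106.112: descend 01 ; hops seen [H0] ; pick H0
  add 161.21.19.32/27 -> H4 at depth 27
  Q 64.217.236.95: descend 01000000110110011110110001011111 ; hops seen [H0,H3,H3] ; pick H3
  add 64.0.0.0/5 -> H0 at depth 5
  Q 64.217.0.102: descend 0100000011011001 ; hops seen [H0,H0,H3] ; pick H3
  Q 64.217.236.95: descend 01000000110110011110110001011111 ; hops seen [H0,H0,H3,H3] ; pick H3
  add 64.0.0.0/8 -> H2 at depth 8
  add 161.21.19.0/25 -> H2 at depth 25

== LOOKUPS ==
["H1","H3","H1","H0","H2","H0","H3","H3","H3"]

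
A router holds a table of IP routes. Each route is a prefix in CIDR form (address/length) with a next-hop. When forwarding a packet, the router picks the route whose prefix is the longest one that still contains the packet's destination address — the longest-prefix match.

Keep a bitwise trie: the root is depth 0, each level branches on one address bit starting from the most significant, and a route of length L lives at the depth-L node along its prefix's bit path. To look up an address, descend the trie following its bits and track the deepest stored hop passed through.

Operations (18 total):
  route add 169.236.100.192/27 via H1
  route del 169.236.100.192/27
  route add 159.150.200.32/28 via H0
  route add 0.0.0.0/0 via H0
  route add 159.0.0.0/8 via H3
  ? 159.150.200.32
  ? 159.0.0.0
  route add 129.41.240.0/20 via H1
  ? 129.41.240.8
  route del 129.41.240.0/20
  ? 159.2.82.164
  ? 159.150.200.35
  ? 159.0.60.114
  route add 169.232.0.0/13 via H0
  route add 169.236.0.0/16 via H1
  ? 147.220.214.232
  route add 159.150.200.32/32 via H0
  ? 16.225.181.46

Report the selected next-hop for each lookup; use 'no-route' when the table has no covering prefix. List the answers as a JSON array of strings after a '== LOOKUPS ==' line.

Trace:
  add 169.236.100.192/27 -> H1 at depth 27
  del 169.236.100.192/27 (clear depth 27)
  add 159.150.200.32/28 -> H0 at depth 28
  add 0.0.0.0/0 -> H0 at depth 0
  add 159.0.0.0/8 -> H3 at depth 8
  Q 159.150.200.32: descend 1001111110010110110010000010 ; hops seen [H0,H3,H0] ; pick H0
  Q 159.0.0.0: descend 10011111 ; hops seen [H0,H3] ; pick H3
  add 129.41.240.0/20 -> H1 at depth 20
  Q 129.41.240.8: descend 10000001001010011111 ; hops seen [H0,H1] ; pick H1
  del 129.41.240.0/20 (clear depth 20)
  Q 159.2.82.164: descend 10011111 ; hops seen [H0,H3] ; pick H3
  Q 159.150.200.35: descend 1001111110010110110010000010 ; hops seen [H0,H3,H0] ; pick H0
  Q 159.0.60.114: descend 10011111 ; hops seen [H0,H3] ; pick H3
  add 169.232.0.0/13 -> H0 at depth 13
  add 169.236.0.0/16 -> H1 at depth 16
  Q 147.220.214.232: descend 1001 ; hops seen [H0] ; pick H0
  add 159.150.200.32/32 -> H0 at depth 32
  Q 16.225.181.46: descend ε ; hops seen [H0] ; pick H0

== LOOKUPS ==
["H0","H3","H1","H3","H0","H3","H0","H0"]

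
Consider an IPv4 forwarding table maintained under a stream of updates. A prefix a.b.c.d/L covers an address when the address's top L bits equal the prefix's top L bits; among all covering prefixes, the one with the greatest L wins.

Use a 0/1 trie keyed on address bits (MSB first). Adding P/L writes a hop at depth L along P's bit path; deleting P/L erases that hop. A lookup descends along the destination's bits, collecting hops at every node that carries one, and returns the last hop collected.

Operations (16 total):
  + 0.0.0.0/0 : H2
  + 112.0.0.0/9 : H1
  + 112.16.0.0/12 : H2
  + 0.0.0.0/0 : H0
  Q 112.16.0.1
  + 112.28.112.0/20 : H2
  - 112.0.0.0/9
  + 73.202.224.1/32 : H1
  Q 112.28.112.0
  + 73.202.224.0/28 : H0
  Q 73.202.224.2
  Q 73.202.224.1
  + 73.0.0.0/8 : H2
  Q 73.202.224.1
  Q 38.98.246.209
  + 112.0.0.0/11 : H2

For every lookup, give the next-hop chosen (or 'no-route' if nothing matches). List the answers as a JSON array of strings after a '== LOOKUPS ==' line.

Apply in order:
  add 0.0.0.0/0 -> H2 at depth 0
  add 112.0.0.0/9 -> H1 at depth 9
  add 112.16.0.0/12 -> H2 at depth 12
  add 0.0.0.0/0 -> H0 at depth 0
  lookup 112.16.0.1: bits 011100000001 walk d0:H0→d1:-→d2:-→d3:-→d4:-→d5:-→d6:-→d7:-→d8:-→d9:H1→d10:-→d11:-→d12:H2 -> H2
  add 112.28.112.0/20 -> H2 at depth 20
  - 112.0.0.0/9 clear@9
  add 73.202.224.1/32 -> H1 at depth 32
  lookup 112.28.112.0: bits 01110000000111000111 walk d0:H0→d1:-→d2:-→d3:-→d4:-→d5:-→d6:-→d7:-→d8:-→d9:-→d10:-→d11:-→d12:H2→d13:-→d14:-→d15:-→d16:-→d17:-→d18:-→d19:-→d20:H2 -> H2
  add 73.202.224.0/28 -> H0 at depth 28
  lookup 73.202.224.2: bits 010010011100101011100000000000 walk d0:H0→d1:-→d2:-→d3:-→d4:-→d5:-→d6:-→d7:-→d8:-→d9:-→d10:-→d11:-→d12:-→d13:-→d14:-→d15:-→d16:-→d17:-→d18:-→d19:-→d20:-→d21:-→d22:-→d23:-→d24:-→d25:-→d26:-→d27:-→d28:H0→d29:-→d30:- -> H0
  lookup 73.202.224.1: bits 01001001110010101110000000000001 walk d0:H0→d1:-→d2:-→d3:-→d4:-→d5:-→d6:-→d7:-→d8:-→d9:-→d10:-→d11:-→d12:-→d13:-→d14:-→d15:-→d16:-→d17:-→d18:-→d19:-→d20:-→d21:-→d22:-→d23:-→d24:-→d25:-→d26:-→d27:-→d28:H0→d29:-→d30:-→d31:-→d32:H1 -> H1
  add 73.0.0.0/8 -> H2 at depth 8
  lookup 73.202.224.1: bits 01001001110010101110000000000001 walk d0:H0→d1:-→d2:-→d3:-→d4:-→d5:-→d6:-→d7:-→d8:H2→d9:-→d10:-→d11:-→d12:-→d13:-→d14:-→d15:-→d16:-→d17:-→d18:-→d19:-→d20:-→d21:-→d22:-→d23:-→d24:-→d25:-→d26:-→d27:-→d28:H0→d29:-→d30:-→d31:-→d32:H1 -> H1
  lookup 38.98.246.209: bits 0 walk d0:H0→d1:- -> H0
  add 112.0.0.0/11 -> H2 at depth 11

== LOOKUPS ==
["H2","H2","H0","H1","H1","H0"]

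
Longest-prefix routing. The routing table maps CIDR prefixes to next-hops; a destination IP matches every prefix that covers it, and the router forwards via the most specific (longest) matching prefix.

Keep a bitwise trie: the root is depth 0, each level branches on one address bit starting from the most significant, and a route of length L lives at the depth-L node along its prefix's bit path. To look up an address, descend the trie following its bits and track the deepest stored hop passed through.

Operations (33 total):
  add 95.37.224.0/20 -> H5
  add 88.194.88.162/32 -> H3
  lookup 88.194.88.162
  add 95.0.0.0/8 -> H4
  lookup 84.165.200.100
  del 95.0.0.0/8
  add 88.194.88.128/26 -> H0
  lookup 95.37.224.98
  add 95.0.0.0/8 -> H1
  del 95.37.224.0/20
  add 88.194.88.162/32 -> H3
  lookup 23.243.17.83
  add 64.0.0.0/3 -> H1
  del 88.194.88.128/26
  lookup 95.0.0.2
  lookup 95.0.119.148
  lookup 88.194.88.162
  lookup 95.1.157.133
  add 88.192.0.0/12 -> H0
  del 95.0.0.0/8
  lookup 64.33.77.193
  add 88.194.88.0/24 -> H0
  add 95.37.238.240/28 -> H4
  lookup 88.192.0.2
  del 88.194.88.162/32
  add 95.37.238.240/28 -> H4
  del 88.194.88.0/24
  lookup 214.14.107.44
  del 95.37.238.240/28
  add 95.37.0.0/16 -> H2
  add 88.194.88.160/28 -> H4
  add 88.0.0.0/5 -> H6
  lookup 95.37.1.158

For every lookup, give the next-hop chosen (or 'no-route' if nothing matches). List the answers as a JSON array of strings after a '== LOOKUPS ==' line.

Apply in order:
  add 95.37.224.0/20 -> H5 at depth 20
  add 88.194.88.162/32 -> H3 at depth 32
  lookup 88.194.88.162: bits 01011000110000100101100010100010 walk d0:-→d1:-→d2:-→d3:-→d4:-→d5:-→d6:-→d7:-→d8:-→d9:-→d10:-→d11:-→d12:-→d13:-→d14:-→d15:-→d16:-→d17:-→d18:-→d19:-→d20:-→d21:-→d22:-→d23:-→d24:-→d25:-→d26:-→d27:-→d28:-→d29:-→d30:-→d31:-→d32:H3 -> H3
  add 95.0.0.0/8 -> H4 at depth 8
  lookup 84.165.200.100: bits 0101 walk d0:-→d1:-→d2:-→d3:-→d4:- -> no-route
  - 95.0.0.0/8 clear@8
  add 88.194.88.128/26 -> H0 at depth 26
  lookup 95.37.224.98: bits 01011111001001011110 walk d0:-→d1:-→d2:-→d3:-→d4:-→d5:-→d6:-→d7:-→d8:-→d9:-→d10:-→d11:-→d12:-→d13:-→d14:-→d15:-→d16:-→d17:-→d18:-→d19:-→d20:H5 -> H5
  add 95.0.0.0/8 -> H1 at depth 8
  - 95.37.224.0/20 clear@20
  add 88.194.88.162/32 -> H3 at depth 32
  lookup 23.243.17.83: bits 0 walk d0:-→d1:- -> no-route
  add 64.0.0.0/3 -> H1 at depth 3
  - 88.194.88.128/26 clear@26
  lookup 95.0.0.2: bits 0101111100 walk d0:-→d1:-→d2:-→d3:H1→d4:-→d5:-→d6:-→d7:-→d8:H1→d9:-→d10:- -> H1
  lookup 95.0.119.148: bits 0101111100 walk d0:-→d1:-→d2:-→d3:H1→d4:-→d5:-→d6:-→d7:-→d8:H1→d9:-→d10:- -> H1
  lookup 88.194.88.162: bits 01011000110000100101100010100010 walk d0:-→d1:-→d2:-→d3:H1→d4:-→d5:-→d6:-→d7:-→d8:-→d9:-→d10:-→d11:-→d12:-→d13:-→d14:-→d15:-→d16:-→d17:-→d18:-→d19:-→d20:-→d21:-→d22:-→d23:-→d24:-→d25:-→d26:-→d27:-→d28:-→d29:-→d30:-→d31:-→d32:H3 -> H3
  lookup 95.1.157.133: bits 0101111100 walk d0:-→d1:-→d2:-→d3:H1→d4:-→d5:-→d6:-→d7:-→d8:H1→d9:-→d10:- -> H1
  add 88.192.0.0/12 -> H0 at depth 12
  - 95.0.0.0/8 clear@8
  lookup 64.33.77.193: bits 010 walk d0:-→d1:-→d2:-→d3:H1 -> H1
  add 88.194.88.0/24 -> H0 at depth 24
  add 95.37.238.240/28 -> H4 at depth 28
  lookup 88.192.0.2: bits 01011000110000 walk d0:-→d1:-→d2:-→d3:H1→d4:-→d5:-→d6:-→d7:-→d8:-→d9:-→d10:-→d11:-→d12:H0→d13:-→d14:- -> H0
  - 88.194.88.162/32 clear@32
  add 95.37.238.240/28 -> H4 at depth 28
  - 88.194.88.0/24 clear@24
  lookup 214.14.107.44: bits ε walk d0:- -> no-route
  - 95.37.238.240/28 clear@28
  add 95.37.0.0/16 -> H2 at depth 16
  add 88.194.88.160/28 -> H4 at depth 28
  add 88.0.0.0/5 -> H6 at depth 5
  lookup 95.37.1.158: bits 0101111100100101 walk d0:-→d1:-→d2:-→d3:H1→d4:-→d5:H6→d6:-→d7:-→d8:-→d9:-→d10:-→d11:-→d12:-→d13:-→d14:-→d15:-→d16:H2 -> H2

== LOOKUPS ==
["H3","no-route","H5","no-route","H1","H1","H3","H1","H1","H0","no-route","H2"]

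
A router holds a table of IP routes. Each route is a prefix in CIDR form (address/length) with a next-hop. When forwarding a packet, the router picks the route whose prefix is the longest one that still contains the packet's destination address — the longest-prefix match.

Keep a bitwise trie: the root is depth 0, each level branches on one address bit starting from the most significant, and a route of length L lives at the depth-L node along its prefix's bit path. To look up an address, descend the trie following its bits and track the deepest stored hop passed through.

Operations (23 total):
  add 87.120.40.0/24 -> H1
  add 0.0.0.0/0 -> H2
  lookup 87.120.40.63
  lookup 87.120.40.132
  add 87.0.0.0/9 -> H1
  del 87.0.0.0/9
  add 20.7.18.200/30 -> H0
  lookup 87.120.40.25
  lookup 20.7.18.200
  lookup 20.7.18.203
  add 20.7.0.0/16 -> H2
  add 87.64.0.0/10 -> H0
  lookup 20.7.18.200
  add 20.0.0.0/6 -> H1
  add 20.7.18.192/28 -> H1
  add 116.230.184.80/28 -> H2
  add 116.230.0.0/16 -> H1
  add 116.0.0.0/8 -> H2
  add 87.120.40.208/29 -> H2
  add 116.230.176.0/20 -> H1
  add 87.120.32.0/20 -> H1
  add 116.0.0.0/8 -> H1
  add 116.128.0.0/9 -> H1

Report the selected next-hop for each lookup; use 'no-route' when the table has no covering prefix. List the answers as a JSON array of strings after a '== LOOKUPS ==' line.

Process each operation:
  add 87.120.40.0/24 -> H1 at depth 24
  add 0.0.0.0/0 -> H2 at depth 0
  lookup 87.120.40.63: bits 010101110111100000101000 walk d0:H2→d1:-→d2:-→d3:-→d4:-→d5:-→d6:-→d7:-→d8:-→d9:-→d10:-→d11:-→d12:-→d13:-→d14:-→d15:-→d16:-→d17:-→d18:-→d19:-→d20:-→d21:-→d22:-→d23:-→d24:H1 -> H1
  lookup 87.120.40.132: bits 010101110111100000101000 walk d0:H2→d1:-→d2:-→d3:-→d4:-→d5:-→d6:-→d7:-→d8:-→d9:-→d10:-→d11:-→d12:-→d13:-→d14:-→d15:-→d16:-→d17:-→d18:-→d19:-→d20:-→d21:-→d22:-→d23:-→d24:H1 -> H1
  add 87.0.0.0/9 -> H1 at depth 9
  del 87.0.0.0/9 (clear depth 9)
  add 20.7.18.200/30 -> H0 at depth 30
  lookup 87.120.40.25: bits 010101110111100000101000 walk d0:H2→d1:-→d2:-→d3:-→d4:-→d5:-→d6:-→d7:-→d8:-→d9:-→d10:-→d11:-→d12:-→d13:-→d14:-→d15:-→d16:-→d17:-→d18:-→d19:-→d20:-→d21:-→d22:-→d23:-→d24:H1 -> H1
  lookup 20.7.18.200: bits 000101000000011100010010110010 walk d0:H2→d1:-→d2:-→d3:-→d4:-→d5:-→d6:-→d7:-→d8:-→d9:-→d10:-→d11:-→d12:-→d13:-→d14:-→d15:-→d16:-→d17:-→d18:-→d19:-→d20:-→d21:-→d22:-→d23:-→d24:-→d25:-→d26:-→d27:-→d28:-→d29:-→d30:H0 -> H0
  lookup 20.7.18.203: bits 000101000000011100010010110010 walk d0:H2→d1:-→d2:-→d3:-→d4:-→d5:-→d6:-→d7:-→d8:-→d9:-→d10:-→d11:-→d12:-→d13:-→d14:-→d15:-→d16:-→d17:-→d18:-→d19:-→d20:-→d21:-→d22:-→d23:-→d24:-→d25:-→d26:-→d27:-→d28:-→d29:-→d30:H0 -> H0
  add 20.7.0.0/16 -> H2 at depth 16
  add 87.64.0.0/10 -> H0 at depth 10
  lookup 20.7.18.200: bits 000101000000011100010010110010 walk d0:H2→d1:-→d2:-→d3:-→d4:-→d5:-→d6:-→d7:-→d8:-→d9:-→d10:-→d11:-→d12:-→d13:-→d14:-→d15:-→d16:H2→d17:-→d18:-→d19:-→d20:-→d21:-→d22:-→d23:-→d24:-→d25:-→d26:-→d27:-→d28:-→d29:-→d30:H0 -> H0
  add 20.0.0.0/6 -> H1 at depth 6
  add 20.7.18.192/28 -> H1 at depth 28
  add 116.230.184.80/28 -> H2 at depth 28
  add 116.230.0.0/16 -> H1 at depth 16
  add 116.0.0.0/8 -> H2 at depth 8
  add 87.120.40.208/29 -> H2 at depth 29
  add 116.230.176.0/20 -> H1 at depth 20
  add 87.120.32.0/20 -> H1 at depth 20
  add 116.0.0.0/8 -> H1 at depth 8
  add 116.128.0.0/9 -> H1 at depth 9

== LOOKUPS ==
["H1","H1","H1","H0","H0","H0"]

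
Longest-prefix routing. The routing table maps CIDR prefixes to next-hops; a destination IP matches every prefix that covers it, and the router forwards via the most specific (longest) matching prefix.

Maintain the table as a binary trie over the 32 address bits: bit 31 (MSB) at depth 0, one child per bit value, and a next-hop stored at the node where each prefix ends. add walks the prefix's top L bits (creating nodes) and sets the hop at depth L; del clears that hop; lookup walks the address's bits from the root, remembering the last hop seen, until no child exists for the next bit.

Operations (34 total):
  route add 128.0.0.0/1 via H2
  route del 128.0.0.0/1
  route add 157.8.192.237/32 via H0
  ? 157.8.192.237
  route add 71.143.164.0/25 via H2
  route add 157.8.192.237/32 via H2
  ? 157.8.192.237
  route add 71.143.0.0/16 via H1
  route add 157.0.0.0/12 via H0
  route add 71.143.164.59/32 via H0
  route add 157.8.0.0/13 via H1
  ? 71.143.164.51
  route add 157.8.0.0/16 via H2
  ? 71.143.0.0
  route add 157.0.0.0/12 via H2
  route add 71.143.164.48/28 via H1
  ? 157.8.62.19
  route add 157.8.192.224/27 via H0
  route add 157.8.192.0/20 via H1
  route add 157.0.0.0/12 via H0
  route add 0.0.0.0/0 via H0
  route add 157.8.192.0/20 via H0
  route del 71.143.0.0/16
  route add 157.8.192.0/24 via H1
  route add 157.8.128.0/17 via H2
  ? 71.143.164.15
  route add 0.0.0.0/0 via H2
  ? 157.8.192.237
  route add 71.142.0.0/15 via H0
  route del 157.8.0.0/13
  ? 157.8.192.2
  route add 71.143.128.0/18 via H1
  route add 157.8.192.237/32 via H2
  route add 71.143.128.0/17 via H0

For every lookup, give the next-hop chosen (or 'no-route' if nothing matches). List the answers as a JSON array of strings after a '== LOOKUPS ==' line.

Apply in order:
  add 128.0.0.0/1 -> H2 at depth 1
  del 128.0.0.0/1 (clear depth 1)
  add 157.8.192.237/32 -> H0 at depth 32
  lookup 157.8.192.237: bits 10011101000010001100000011101101 walk d0:-→d1:-→d2:-→d3:-→d4:-→d5:-→d6:-→d7:-→d8:-→d9:-→d10:-→d11:-→d12:-→d13:-→d14:-→d15:-→d16:-→d17:-→d18:-→d19:-→d20:-→d21:-→d22:-→d23:-→d24:-→d25:-→d26:-→d27:-→d28:-→d29:-→d30:-→d31:-→d32:H0 -> H0
  add 71.143.164.0/25 -> H2 at depth 25
  add 157.8.192.237/32 -> H2 at depth 32
  lookup 157.8.192.237: bits 10011101000010001100000011101101 walk d0:-→d1:-→d2:-→d3:-→d4:-→d5:-→d6:-→d7:-→d8:-→d9:-→d10:-→d11:-→d12:-→d13:-→d14:-→d15:-→d16:-→d17:-→d18:-→d19:-→d20:-→d21:-→d22:-→d23:-→d24:-→d25:-→d26:-→d27:-→d28:-→d29:-→d30:-→d31:-→d32:H2 -> H2
  add 71.143.0.0/16 -> H1 at depth 16
  add 157.0.0.0/12 -> H0 at depth 12
  add 71.143.164.59/32 -> H0 at depth 32
  add 157.8.0.0/13 -> H1 at depth 13
  lookup 71.143.164.51: bits 0100011110001111101001000011 walk d0:-→d1:-→d2:-→d3:-→d4:-→d5:-→d6:-→d7:-→d8:-→d9:-→d10:-→d11:-→d12:-→d13:-→d14:-→d15:-→d16:H1→d17:-→d18:-→d19:-→d20:-→d21:-→d22:-→d23:-→d24:-→d25:H2→d26:-→d27:-→d28:- -> H2
  add 157.8.0.0/16 -> H2 at depth 16
  lookup 71.143.0.0: bits 0100011110001111 walk d0:-→d1:-→d2:-→d3:-→d4:-→d5:-→d6:-→d7:-→d8:-→d9:-→d10:-→d11:-→d12:-→d13:-→d14:-→d15:-→d16:H1 -> H1
  add 157.0.0.0/12 -> H2 at depth 12
  add 71.143.164.48/28 -> H1 at depth 28
  lookup 157.8.62.19: bits 1001110100001000 walk d0:-→d1:-→d2:-→d3:-→d4:-→d5:-→d6:-→d7:-→d8:-→d9:-→d10:-→d11:-→d12:H2→d13:H1→d14:-→d15:-→d16:H2 -> H2
  add 157.8.192.224/27 -> H0 at depth 27
  add 157.8.192.0/20 -> H1 at depth 20
  add 157.0.0.0/12 -> H0 at depth 12
  add 0.0.0.0/0 -> H0 at depth 0
  add 157.8.192.0/20 -> H0 at depth 20
  del 71.143.0.0/16 (clear depth 16)
  add 157.8.192.0/24 -> H1 at depth 24
  add 157.8.128.0/17 -> H2 at depth 17
  lookup 71.143.164.15: bits 01000111100011111010010000 walk d0:H0→d1:-→d2:-→d3:-→d4:-→d5:-→d6:-→d7:-→d8:-→d9:-→d10:-→d11:-→d12:-→d13:-→d14:-→d15:-→d16:-→d17:-→d18:-→d19:-→d20:-→d21:-→d22:-→d23:-→d24:-→d25:H2→d26:- -> H2
  add 0.0.0.0/0 -> H2 at depth 0
  lookup 157.8.192.237: bits 10011101000010001100000011101101 walk d0:H2→d1:-→d2:-→d3:-→d4:-→d5:-→d6:-→d7:-→d8:-→d9:-→d10:-→d11:-→d12:H0→d13:H1→d14:-→d15:-→d16:H2→d17:H2→d18:-→d19:-→d20:H0→d21:-→d22:-→d23:-→d24:H1→d25:-→d26:-→d27:H0→d28:-→d29:-→d30:-→d31:-→d32:H2 -> H2
  add 71.142.0.0/15 -> H0 at depth 15
  del 157.8.0.0/13 (clear depth 13)
  lookup 157.8.192.2: bits 100111010000100011000000 walk d0:H2→d1:-→d2:-→d3:-→d4:-→d5:-→d6:-→d7:-→d8:-→d9:-→d10:-→d11:-→d12:H0→d13:-→d14:-→d15:-→d16:H2→d17:H2→d18:-→d19:-→d20:H0→d21:-→d22:-→d23:-→d24:H1 -> H1
  add 71.143.128.0/18 -> H1 at depth 18
  add 157.8.192.237/32 -> H2 at depth 32
  add 71.143.128.0/17 -> H0 at depth 17

== LOOKUPS ==
["H0","H2","H2","H1","H2","H2","H2","H1"]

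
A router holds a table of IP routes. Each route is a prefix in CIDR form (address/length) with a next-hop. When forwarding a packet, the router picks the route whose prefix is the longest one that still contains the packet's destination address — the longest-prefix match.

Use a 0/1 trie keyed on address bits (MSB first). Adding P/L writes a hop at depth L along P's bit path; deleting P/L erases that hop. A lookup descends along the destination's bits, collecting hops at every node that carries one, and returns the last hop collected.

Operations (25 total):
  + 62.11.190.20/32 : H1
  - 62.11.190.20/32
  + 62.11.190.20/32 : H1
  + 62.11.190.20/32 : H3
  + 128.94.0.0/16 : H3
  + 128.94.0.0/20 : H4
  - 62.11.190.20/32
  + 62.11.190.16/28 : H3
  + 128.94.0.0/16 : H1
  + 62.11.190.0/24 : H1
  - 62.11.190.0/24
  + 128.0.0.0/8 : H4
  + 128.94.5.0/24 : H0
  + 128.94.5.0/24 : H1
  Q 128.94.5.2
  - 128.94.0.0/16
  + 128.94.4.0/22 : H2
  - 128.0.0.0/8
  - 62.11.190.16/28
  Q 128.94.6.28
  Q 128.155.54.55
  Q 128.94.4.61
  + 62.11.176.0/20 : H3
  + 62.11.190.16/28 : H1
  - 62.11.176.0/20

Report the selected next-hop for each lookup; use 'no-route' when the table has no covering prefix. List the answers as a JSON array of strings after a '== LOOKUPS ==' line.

Trace:
  + 62.11.190.20/32 (H1) depth=32
  - 62.11.190.20/32 clear@32
  + 62.11.190.20/32 (H1) depth=32
  + 62.11.190.20/32 (H3) depth=32
  + 128.94.0.0/16 (H3) depth=16
  + 128.94.0.0/20 (H4) depth=20
  - 62.11.190.20/32 clear@32
  + 62.11.190.16/28 (H3) depth=28
  + 128.94.0.0/16 (H1) depth=16
  + 62.11.190.0/24 (H1) depth=24
  - 62.11.190.0/24 clear@24
  + 128.0.0.0/8 (H4) depth=8
  + 128.94.5.0/24 (H0) depth=24
  + 128.94.5.0/24 (H1) depth=24
  ? 128.94.5.2  path d0:-→d1:-→d2:-→d3:-→d4:-→d5:-→d6:-→d7:-→d8:H4→d9:-→d10:-→d11:-→d12:-→d13:-→d14:-→d15:-→d16:H1→d17:-→d18:-→d19:-→d20:H4→d21:-→d22:-→d23:-→d24:H1  best=H1
  - 128.94.0.0/16 clear@16
  + 128.94.4.0/22 (H2) depth=22
  - 128.0.0.0/8 clear@8
  - 62.11.190.16/28 clear@28
  ? 128.94.6.28  path d0:-→d1:-→d2:-→d3:-→d4:-→d5:-→d6:-→d7:-→d8:-→d9:-→d10:-→d11:-→d12:-→d13:-→d14:-→d15:-→d16:-→d17:-→d18:-→d19:-→d20:H4→d21:-→d22:H2  best=H2
  ? 128.155.54.55  path d0:-→d1:-→d2:-→d3:-→d4:-→d5:-→d6:-→d7:-→d8:-  best=no-route
  ? 128.94.4.61  path d0:-→d1:-→d2:-→d3:-→d4:-→d5:-→d6:-→d7:-→d8:-→d9:-→d10:-→d11:-→d12:-→d13:-→d14:-→d15:-→d16:-→d17:-→d18:-→d19:-→d20:H4→d21:-→d22:H2→d23:-  best=H2
  + 62.11.176.0/20 (H3) depth=20
  + 62.11.190.16/28 (H1) depth=28
  - 62.11.176.0/20 clear@20

== LOOKUPS ==
["H1","H2","no-route","H2"]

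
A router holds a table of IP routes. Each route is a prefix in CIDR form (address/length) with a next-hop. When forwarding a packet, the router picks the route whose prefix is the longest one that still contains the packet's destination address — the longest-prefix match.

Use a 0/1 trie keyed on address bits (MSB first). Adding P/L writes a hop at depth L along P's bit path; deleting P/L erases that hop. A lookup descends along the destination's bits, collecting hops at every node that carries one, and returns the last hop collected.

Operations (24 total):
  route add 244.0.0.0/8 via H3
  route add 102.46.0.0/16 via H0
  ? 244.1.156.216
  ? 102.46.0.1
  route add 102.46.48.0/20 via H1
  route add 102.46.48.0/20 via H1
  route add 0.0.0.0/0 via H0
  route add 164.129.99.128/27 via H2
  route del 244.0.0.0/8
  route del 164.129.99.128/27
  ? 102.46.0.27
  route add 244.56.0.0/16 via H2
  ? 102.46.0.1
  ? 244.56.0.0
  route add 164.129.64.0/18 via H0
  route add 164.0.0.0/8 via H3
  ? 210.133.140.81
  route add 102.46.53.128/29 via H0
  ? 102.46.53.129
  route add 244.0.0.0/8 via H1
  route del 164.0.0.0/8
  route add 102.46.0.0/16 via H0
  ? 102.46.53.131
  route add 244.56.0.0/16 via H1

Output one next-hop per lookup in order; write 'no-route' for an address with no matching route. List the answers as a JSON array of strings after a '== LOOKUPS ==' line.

Process each operation:
  add 244.0.0.0/8 -> H3 at depth 8
  add 102.46.0.0/16 -> H0 at depth 16
  Q 244.1.156.216: descend 11110100 ; hops seen [H3] ; pick H3
  Q 102.46.0.1: descend 0110011000101110 ; hops seen [H0] ; pick H0
  add 102.46.48.0/20 -> H1 at depth 20
  add 102.46.48.0/20 -> H1 at depth 20
  add 0.0.0.0/0 -> H0 at depth 0
  add 164.129.99.128/27 -> H2 at depth 27
  - 244.0.0.0/8 clear@8
  - 164.129.99.128/27 clear@27
  Q 102.46.0.27: descend 011001100010111000 ; hops seen [H0,H0] ; pick H0
  add 244.56.0.0/16 -> H2 at depth 16
  Q 102.46.0.1: descend 011001100010111000 ; hops seen [H0,H0] ; pick H0
  Q 244.56.0.0: descend 1111010000111000 ; hops seen [H0,H2] ; pick H2
  add 164.129.64.0/18 -> H0 at depth 18
  add 164.0.0.0/8 -> H3 at depth 8
  Q 210.133.140.81: descend 11 ; hops seen [H0] ; pick H0
  add 102.46.53.128/29 -> H0 at depth 29
  Q 102.46.53.129: descend 01100110001011100011010110000 ; hops seen [H0,H0,H1,H0] ; pick H0
  add 244.0.0.0/8 -> H1 at depth 8
  - 164.0.0.0/8 clear@8
  add 102.46.0.0/16 -> H0 at depth 16
  Q 102.46.53.131: descend 01100110001011100011010110000 ; hops seen [H0,H0,H1,H0] ; pick H0
  add 244.56.0.0/16 -> H1 at depth 16

== LOOKUPS ==
["H3","H0","H0","H0","H2","H0","H0","H0"]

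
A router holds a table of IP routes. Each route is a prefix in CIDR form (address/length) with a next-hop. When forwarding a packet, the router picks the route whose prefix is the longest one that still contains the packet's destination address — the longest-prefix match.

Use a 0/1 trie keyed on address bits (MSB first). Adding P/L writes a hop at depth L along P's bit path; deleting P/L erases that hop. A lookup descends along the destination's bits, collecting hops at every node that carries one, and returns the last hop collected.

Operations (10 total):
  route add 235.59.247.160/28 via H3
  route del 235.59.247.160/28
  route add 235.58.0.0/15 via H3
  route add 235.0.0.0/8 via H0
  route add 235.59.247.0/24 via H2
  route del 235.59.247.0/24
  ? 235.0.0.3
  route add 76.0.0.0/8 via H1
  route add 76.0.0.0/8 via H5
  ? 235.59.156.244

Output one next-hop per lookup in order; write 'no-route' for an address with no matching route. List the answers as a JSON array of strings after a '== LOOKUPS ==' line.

Apply in order:
  add 235.59.247.160/28 -> H3 at depth 28
  del 235.59.247.160/28 (clear depth 28)
  add 235.58.0.0/15 -> H3 at depth 15
  add 235.0.0.0/8 -> H0 at depth 8
  add 235.59.247.0/24 -> H2 at depth 24
  del 235.59.247.0/24 (clear depth 24)
  lookup 235.0.0.3: bits 1110101100 walk d0:-→d1:-→d2:-→d3:-→d4:-→d5:-→d6:-→d7:-→d8:H0→d9:-→d10:- -> H0
  add 76.0.0.0/8 -> H1 at depth 8
  add 76.0.0.0/8 -> H5 at depth 8
  lookup 235.59.156.244: bits 11101011001110111 walk d0:-→d1:-→d2:-→d3:-→d4:-→d5:-→d6:-→d7:-→d8:H0→d9:-→d10:-→d11:-→d12:-→d13:-→d14:-→d15:H3→d16:-→d17:- -> H3

== LOOKUPS ==
["H0","H3"]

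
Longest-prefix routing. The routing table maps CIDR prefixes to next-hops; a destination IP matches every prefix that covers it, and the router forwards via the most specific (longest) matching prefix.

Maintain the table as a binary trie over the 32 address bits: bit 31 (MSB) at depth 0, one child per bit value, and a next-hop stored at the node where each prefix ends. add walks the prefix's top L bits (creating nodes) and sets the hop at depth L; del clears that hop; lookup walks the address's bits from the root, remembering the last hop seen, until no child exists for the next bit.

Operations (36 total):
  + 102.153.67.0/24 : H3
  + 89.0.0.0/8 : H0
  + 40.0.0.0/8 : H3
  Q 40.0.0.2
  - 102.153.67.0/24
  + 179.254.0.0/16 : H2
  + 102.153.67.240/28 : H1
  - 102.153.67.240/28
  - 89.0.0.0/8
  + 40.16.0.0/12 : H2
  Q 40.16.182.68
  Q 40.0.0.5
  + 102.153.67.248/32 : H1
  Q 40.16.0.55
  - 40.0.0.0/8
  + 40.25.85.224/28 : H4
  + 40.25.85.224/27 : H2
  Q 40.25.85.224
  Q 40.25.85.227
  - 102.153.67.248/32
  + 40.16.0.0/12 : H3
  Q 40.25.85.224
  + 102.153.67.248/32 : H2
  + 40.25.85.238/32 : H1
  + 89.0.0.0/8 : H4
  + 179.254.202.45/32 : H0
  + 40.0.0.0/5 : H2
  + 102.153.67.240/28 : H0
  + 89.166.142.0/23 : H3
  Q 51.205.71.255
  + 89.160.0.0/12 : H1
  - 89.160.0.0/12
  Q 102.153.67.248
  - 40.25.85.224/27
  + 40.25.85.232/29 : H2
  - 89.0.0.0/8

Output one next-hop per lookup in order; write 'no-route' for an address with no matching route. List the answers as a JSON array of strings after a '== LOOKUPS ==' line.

Apply in order:
  + 102.153.67.0/24 (H3) depth=24
  + 89.0.0.0/8 (H0) depth=8
  + 40.0.0.0/8 (H3) depth=8
  Q 40.0.0.2: descend 00101000 ; hops seen [H3] ; pick H3
  del 102.153.67.0/24 (clear depth 24)
  + 179.254.0.0/16 (H2) depth=16
  + 102.153.67.240/28 (H1) depth=28
  del 102.153.67.240/28 (clear depth 28)
  del 89.0.0.0/8 (clear depth 8)
  + 40.16.0.0/12 (H2) depth=12
  Q 40.16.182.68: descend 001010000001 ; hops seen [H3,H2] ; pick H2
  Q 40.0.0.5: descend 00101000000 ; hops seen [H3] ; pick H3
  + 102.153.67.248/32 (H1) depth=32
  Q 40.16.0.55: descend 001010000001 ; hops seen [H3,H2] ; pick H2
  del 40.0.0.0/8 (clear depth 8)
  + 40.25.85.224/28 (H4) depth=28
  + 40.25.85.224/27 (H2) depth=27
  Q 40.25.85.224: descend 0010100000011001010101011110 ; hops seen [H2,H2,H4] ; pick H4
  Q 40.25.85.227: descend 0010100000011001010101011110 ; hops seen [H2,H2,H4] ; pick H4
  del 102.153.67.248/32 (clear depth 32)
  + 40.16.0.0/12 (H3) depth=12
  Q 40.25.85.224: descend 0010100000011001010101011110 ; hops seen [H3,H2,H4] ; pick H4
  + 102.153.67.248/32 (H2) depth=32
  + 40.25.85.238/32 (H1) depth=32
  + 89.0.0.0/8 (H4) depth=8
  + 179.254.202.45/32 (H0) depth=32
  + 40.0.0.0/5 (H2) depth=5
  + 102.153.67.240/28 (H0) depth=28
  + 89.166.142.0/23 (H3) depth=23
  Q 51.205.71.255: descend 001 ; hops seen [∅] ; pick no-route
  + 89.160.0.0/12 (H1) depth=12
  del 89.160.0.0/12 (clear depth 12)
  Q 102.153.67.248: descend 01100110100110010100001111111000 ; hops seen [H0,H2] ; pick H2
  del 40.25.85.224/27 (clear depth 27)
  + 40.25.85.232/29 (H2) depth=29
  del 89.0.0.0/8 (clear depth 8)

== LOOKUPS ==
["H3","H2","H3","H2","H4","H4","H4","no-route","H2"]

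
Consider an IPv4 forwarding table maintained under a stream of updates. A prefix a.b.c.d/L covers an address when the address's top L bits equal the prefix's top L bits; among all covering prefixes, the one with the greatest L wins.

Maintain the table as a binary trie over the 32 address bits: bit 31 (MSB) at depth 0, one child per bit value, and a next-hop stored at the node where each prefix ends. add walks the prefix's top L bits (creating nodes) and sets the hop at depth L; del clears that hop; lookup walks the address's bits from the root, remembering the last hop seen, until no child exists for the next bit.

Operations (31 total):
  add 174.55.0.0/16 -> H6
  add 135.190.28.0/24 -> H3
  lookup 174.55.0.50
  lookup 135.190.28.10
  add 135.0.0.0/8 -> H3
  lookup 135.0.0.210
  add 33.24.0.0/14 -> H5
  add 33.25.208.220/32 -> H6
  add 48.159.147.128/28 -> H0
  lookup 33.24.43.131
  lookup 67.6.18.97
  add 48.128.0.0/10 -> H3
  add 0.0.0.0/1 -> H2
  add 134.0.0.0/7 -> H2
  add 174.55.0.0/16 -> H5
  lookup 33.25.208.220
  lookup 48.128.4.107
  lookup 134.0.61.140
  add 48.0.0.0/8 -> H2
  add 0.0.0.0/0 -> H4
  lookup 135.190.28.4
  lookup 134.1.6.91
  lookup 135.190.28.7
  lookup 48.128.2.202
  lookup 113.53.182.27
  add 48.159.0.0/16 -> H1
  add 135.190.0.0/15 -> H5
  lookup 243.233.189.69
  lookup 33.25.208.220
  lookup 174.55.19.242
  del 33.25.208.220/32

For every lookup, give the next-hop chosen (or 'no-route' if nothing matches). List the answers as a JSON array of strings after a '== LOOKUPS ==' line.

Process each operation:
  add 174.55.0.0/16 -> H6 at depth 16
  add 135.190.28.0/24 -> H3 at depth 24
  ? 174.55.0.50  path d0:-→d1:-→d2:-→d3:-→d4:-→d5:-→d6:-→d7:-→d8:-→d9:-→d10:-→d11:-→d12:-→d13:-→d14:-→d15:-→d16:H6  best=H6
  ? 135.190.28.10  path d0:-→d1:-→d2:-→d3:-→d4:-→d5:-→d6:-→d7:-→d8:-→d9:-→d10:-→d11:-→d12:-→d13:-→d14:-→d15:-→d16:-→d17:-→d18:-→d19:-→d20:-→d21:-→d22:-→d23:-→d24:H3  best=H3
  add 135.0.0.0/8 -> H3 at depth 8
  ? 135.0.0.210  path d0:-→d1:-→d2:-→d3:-→d4:-→d5:-→d6:-→d7:-→d8:H3  best=H3
  add 33.24.0.0/14 -> H5 at depth 14
  add 33.25.208.220/32 -> H6 at depth 32
  add 48.159.147.128/28 -> H0 at depth 28
  ? 33.24.43.131  path d0:-→d1:-→d2:-→d3:-→d4:-→d5:-→d6:-→d7:-→d8:-→d9:-→d10:-→d11:-→d12:-→d13:-→d14:H5→d15:-  best=H5
  ? 67.6.18.97  path d0:-→d1:-  best=no-route
  add 48.128.0.0/10 -> H3 at depth 10
  add 0.0.0.0/1 -> H2 at depth 1
  add 134.0.0.0/7 -> H2 at depth 7
  add 174.55.0.0/16 -> H5 at depth 16
  ? 33.25.208.220  path d0:-→d1:H2→d2:-→d3:-→d4:-→d5:-→d6:-→d7:-→d8:-→d9:-→d10:-→d11:-→d12:-→d13:-→d14:H5→d15:-→d16:-→d17:-→d18:-→d19:-→d20:-→d21:-→d22:-→d23:-→d24:-→d25:-→d26:-→d27:-→d28:-→d29:-→d30:-→d31:-→d32:H6  best=H6
  ? 48.128.4.107  path d0:-→d1:H2→d2:-→d3:-→d4:-→d5:-→d6:-→d7:-→d8:-→d9:-→d10:H3→d11:-  best=H3
  ? 134.0.61.140  path d0:-→d1:-→d2:-→d3:-→d4:-→d5:-→d6:-→d7:H2  best=H2
  add 48.0.0.0/8 -> H2 at depth 8
  add 0.0.0.0/0 -> H4 at depth 0
  ? 135.190.28.4  path d0:H4→d1:-→d2:-→d3:-→d4:-→d5:-→d6:-→d7:H2→d8:H3→d9:-→d10:-→d11:-→d12:-→d13:-→d14:-→d15:-→d16:-→d17:-→d18:-→d19:-→d20:-→d21:-→d22:-→d23:-→d24:H3  best=H3
  ? 134.1.6.91  path d0:H4→d1:-→d2:-→d3:-→d4:-→d5:-→d6:-→d7:H2  best=H2
  ? 135.190.28.7  path d0:H4→d1:-→d2:-→d3:-→d4:-→d5:-→d6:-→d7:H2→d8:H3→d9:-→d10:-→d11:-→d12:-→d13:-→d14:-→d15:-→d16:-→d17:-→d18:-→d19:-→d20:-→d21:-→d22:-→d23:-→d24:H3  best=H3
  ? 48.128.2.202  path d0:H4→d1:H2→d2:-→d3:-→d4:-→d5:-→d6:-→d7:-→d8:H2→d9:-→d10:H3→d11:-  best=H3
  ? 113.53.182.27  path d0:H4→d1:H2  best=H2
  add 48.159.0.0/16 -> H1 at depth 16
  add 135.190.0.0/15 -> H5 at depth 15
  ? 243.233.189.69  path d0:H4→d1:-  best=H4
  ? 33.25.208.220  path d0:H4→d1:H2→d2:-→d3:-→d4:-→d5:-→d6:-→d7:-→d8:-→d9:-→d10:-→d11:-→d12:-→d13:-→d14:H5→d15:-→d16:-→d17:-→d18:-→d19:-→d20:-→d21:-→d22:-→d23:-→d24:-→d25:-→d26:-→d27:-→d28:-→d29:-→d30:-→d31:-→d32:H6  best=H6
  ? 174.55.19.242  path d0:H4→d1:-→d2:-→d3:-→d4:-→d5:-→d6:-→d7:-→d8:-→d9:-→d10:-→d11:-→d12:-→d13:-→d14:-→d15:-→d16:H5  best=H5
  del 33.25.208.220/32 (clear depth 32)

== LOOKUPS ==
["H6","H3","H3","H5","no-route","H6","H3","H2","H3","H2","H3","H3","H2","H4","H6","H5"]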